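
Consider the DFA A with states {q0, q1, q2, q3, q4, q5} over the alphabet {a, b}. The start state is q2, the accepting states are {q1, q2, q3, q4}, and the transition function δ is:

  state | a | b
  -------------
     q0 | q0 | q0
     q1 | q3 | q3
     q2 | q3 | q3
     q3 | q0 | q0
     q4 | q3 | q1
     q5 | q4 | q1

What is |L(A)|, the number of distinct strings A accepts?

3

The useful subgraph on states {q2, q3} is acyclic, so L(A) is finite; the longest accepting path visits 2 useful states, giving maximum string length 1.
Counting accepting paths from q2 by length: 1 of length 0, 2 of length 1. Total 3.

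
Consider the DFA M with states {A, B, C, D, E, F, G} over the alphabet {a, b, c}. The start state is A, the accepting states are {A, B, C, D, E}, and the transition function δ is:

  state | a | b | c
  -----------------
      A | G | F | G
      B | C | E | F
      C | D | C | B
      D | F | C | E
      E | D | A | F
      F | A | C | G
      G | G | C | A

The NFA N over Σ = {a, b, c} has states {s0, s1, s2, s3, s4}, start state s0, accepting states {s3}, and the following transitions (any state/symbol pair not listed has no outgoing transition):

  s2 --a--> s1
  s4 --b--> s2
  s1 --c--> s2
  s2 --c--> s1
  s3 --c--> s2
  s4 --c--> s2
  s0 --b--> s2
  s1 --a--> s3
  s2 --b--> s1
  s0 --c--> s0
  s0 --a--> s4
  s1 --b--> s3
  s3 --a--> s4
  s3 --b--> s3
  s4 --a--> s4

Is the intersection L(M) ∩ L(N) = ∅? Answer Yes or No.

The string bba is accepted by both M and N.
Hence L(M) ∩ L(N) ≠ ∅.

No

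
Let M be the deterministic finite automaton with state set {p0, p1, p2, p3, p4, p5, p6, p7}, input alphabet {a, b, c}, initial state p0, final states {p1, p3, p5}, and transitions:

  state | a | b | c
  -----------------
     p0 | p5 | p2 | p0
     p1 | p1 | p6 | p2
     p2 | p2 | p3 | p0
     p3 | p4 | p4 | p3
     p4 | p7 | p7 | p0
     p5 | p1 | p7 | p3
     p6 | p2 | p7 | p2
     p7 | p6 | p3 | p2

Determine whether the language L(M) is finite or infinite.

State p0 is reachable from the start and can reach an accepting state, and it lies on the cycle p0 → p0.
Traversing that cycle any number of times yields accepted strings of unbounded length, so the language is infinite.

infinite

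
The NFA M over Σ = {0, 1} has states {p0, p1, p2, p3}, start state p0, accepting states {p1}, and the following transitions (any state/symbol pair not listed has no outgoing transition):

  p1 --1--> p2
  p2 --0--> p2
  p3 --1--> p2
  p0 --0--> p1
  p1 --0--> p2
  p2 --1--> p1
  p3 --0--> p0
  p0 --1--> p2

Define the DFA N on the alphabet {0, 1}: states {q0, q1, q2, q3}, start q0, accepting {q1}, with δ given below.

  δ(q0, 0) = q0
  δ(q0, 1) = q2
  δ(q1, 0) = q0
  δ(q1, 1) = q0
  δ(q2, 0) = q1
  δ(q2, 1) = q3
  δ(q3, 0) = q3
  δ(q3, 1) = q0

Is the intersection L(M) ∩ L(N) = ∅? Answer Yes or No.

Yes

Exploring the product automaton M × N from the start pair (p0, q0), following both machines on each input symbol, reaches 8 state pairs: (p0, q0), (p1, q0), (p2, q2), (p2, q0), (p2, q1), (p1, q3), (p1, q2), (p2, q3).
M accepts in {p1} and N accepts in {q1}; no reachable pair has both components accepting, so no string drives both machines to acceptance simultaneously and L(M) ∩ L(N) = ∅.
So no string is accepted by both, and the intersection is empty.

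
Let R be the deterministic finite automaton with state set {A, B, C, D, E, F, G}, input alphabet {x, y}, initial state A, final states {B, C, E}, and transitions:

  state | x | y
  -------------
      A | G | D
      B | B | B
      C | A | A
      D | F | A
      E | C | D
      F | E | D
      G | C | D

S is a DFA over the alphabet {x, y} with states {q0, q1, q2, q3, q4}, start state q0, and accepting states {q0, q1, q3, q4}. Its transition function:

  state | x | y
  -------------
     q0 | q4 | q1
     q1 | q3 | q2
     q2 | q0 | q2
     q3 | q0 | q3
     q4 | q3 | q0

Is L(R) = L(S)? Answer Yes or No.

The empty string ε is accepted by S but rejected by R.
So L(R) ≠ L(S).

No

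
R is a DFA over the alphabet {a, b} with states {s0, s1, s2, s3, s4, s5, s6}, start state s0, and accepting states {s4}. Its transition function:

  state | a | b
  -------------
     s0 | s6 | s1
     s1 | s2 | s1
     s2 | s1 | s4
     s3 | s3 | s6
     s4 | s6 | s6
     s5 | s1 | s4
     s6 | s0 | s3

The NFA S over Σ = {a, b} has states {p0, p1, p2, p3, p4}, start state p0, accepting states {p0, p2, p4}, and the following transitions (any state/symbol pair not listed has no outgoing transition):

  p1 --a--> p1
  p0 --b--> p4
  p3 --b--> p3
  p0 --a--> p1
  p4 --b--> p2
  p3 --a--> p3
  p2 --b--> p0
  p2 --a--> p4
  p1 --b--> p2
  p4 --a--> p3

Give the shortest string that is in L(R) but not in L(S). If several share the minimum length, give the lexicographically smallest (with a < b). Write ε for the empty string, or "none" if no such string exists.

The string bab is accepted by R but not by S.
No shorter string lies in the difference, and bab is the lexicographically first length-3 string in L(R) \ L(S).

bab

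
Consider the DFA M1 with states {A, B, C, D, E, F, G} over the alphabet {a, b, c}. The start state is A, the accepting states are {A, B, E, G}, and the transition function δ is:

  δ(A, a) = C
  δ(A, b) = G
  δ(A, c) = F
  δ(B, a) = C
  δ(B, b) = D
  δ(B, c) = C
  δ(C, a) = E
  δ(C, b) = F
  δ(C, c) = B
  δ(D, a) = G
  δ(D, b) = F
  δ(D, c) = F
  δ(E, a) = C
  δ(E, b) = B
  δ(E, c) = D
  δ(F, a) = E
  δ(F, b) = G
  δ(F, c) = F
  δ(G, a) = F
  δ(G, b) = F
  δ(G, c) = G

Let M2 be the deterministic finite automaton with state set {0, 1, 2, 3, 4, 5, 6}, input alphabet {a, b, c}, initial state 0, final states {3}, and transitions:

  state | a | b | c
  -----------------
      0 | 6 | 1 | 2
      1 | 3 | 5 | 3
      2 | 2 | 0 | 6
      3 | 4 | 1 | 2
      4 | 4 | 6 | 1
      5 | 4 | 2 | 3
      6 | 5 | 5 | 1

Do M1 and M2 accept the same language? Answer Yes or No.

The empty string ε is accepted by M1 but rejected by M2.
So L(M1) ≠ L(M2).

No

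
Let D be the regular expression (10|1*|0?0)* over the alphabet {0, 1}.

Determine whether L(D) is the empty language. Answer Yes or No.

The empty string ε matches the expression, so it belongs to L(D).
Since L(D) contains at least one string, it is not empty.

No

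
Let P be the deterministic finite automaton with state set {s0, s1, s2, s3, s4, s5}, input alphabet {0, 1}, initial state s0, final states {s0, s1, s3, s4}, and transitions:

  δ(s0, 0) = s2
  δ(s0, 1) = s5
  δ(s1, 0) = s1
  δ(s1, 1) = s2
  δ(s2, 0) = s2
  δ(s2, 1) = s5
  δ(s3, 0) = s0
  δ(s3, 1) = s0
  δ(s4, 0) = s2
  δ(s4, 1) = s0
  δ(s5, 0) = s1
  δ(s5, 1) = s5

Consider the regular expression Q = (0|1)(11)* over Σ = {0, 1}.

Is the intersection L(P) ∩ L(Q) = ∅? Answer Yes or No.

Yes

Converting the expression Q to a DFA (subset construction, then merging equivalent states) gives the minimal DFA with states {q0, q1, q2, q3}, start state q0, accepting states {q1} and transitions q0: 0→q1, 1→q1; q1: 0→q2, 1→q3; q2: 0→q2, 1→q2; q3: 0→q2, 1→q1.
Exploring the product automaton P × Q from the start pair (s0, q0), following both machines on each input symbol, reaches 7 state pairs: (s0, q0), (s2, q1), (s5, q1), (s2, q2), (s5, q3), (s1, q2), (s5, q2).
P accepts in {s0, s1, s3, s4} and Q accepts in {q1}; no reachable pair has both components accepting, so no string drives both machines to acceptance simultaneously and L(P) ∩ L(Q) = ∅.
So no string is accepted by both, and the intersection is empty.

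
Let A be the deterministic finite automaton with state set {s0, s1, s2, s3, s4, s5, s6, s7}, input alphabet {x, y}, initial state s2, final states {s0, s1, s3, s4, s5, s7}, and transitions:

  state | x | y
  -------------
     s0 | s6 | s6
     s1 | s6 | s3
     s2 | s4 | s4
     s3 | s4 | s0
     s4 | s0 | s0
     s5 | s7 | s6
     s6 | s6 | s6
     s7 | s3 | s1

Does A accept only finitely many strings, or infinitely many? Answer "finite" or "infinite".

The useful states (reachable from s2 and able to reach an accepting state) are {s0, s2, s4}.
Restricted to these states the transition graph has no cycle, so every accepting path has bounded length and L is finite.

finite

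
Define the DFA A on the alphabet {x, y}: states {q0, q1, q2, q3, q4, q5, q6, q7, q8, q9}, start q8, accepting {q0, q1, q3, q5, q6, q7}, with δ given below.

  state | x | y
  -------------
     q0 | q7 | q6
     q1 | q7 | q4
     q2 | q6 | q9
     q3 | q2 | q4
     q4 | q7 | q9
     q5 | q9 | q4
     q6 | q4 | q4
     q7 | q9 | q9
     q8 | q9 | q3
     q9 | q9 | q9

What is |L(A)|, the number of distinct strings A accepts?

The useful subgraph on states {q2, q3, q4, q6, q7, q8} is acyclic, so L(A) is finite; the longest accepting path visits 6 useful states, giving maximum string length 5.
Counting accepting paths from q8 by length: 1 of length 1, 2 of length 3, 2 of length 5. Total 5.

5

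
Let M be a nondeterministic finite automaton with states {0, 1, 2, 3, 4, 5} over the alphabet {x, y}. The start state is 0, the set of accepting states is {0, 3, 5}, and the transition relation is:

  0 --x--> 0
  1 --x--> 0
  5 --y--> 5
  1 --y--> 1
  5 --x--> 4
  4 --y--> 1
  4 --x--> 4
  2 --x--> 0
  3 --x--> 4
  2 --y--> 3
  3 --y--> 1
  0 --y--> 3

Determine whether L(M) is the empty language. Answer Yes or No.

No

The empty string ε is accepted: the run 0 ends in the accepting state 0.
Since at least one string is accepted, L(M) is not empty.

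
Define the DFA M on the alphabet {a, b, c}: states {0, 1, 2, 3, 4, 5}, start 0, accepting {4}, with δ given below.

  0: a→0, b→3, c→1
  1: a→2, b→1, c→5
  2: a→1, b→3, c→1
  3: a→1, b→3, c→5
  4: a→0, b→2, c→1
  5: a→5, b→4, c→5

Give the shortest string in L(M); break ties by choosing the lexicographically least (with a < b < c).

bcb

A breadth-first search from 0 reaches an accepting state first via the path 0 → 3 → 5 → 4 on input bcb.
No string of length < 3 is accepted (BFS exhausts all shorter strings without reaching an accepting state), and bcb is the lexicographically least accepting string of length 3.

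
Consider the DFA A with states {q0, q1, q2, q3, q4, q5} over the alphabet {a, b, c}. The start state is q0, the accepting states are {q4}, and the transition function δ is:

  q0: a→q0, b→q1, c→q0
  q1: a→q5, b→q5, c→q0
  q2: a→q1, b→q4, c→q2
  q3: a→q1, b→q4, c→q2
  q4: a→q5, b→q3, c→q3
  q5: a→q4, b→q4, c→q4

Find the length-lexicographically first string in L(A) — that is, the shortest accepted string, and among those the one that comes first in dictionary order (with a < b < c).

A breadth-first search from q0 reaches an accepting state first via the path q0 → q1 → q5 → q4 on input baa.
No string of length < 3 is accepted (BFS exhausts all shorter strings without reaching an accepting state), and baa is the lexicographically least accepting string of length 3.

baa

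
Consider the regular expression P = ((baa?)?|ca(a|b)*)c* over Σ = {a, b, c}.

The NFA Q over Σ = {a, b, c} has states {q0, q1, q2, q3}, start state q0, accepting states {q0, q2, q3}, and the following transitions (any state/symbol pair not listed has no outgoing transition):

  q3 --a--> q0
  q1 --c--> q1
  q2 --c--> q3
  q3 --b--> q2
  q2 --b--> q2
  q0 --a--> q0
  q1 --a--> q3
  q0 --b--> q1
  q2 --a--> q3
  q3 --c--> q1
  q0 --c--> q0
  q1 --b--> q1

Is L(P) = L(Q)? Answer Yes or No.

The string bac is accepted by P but rejected by Q.
So L(P) ≠ L(Q).

No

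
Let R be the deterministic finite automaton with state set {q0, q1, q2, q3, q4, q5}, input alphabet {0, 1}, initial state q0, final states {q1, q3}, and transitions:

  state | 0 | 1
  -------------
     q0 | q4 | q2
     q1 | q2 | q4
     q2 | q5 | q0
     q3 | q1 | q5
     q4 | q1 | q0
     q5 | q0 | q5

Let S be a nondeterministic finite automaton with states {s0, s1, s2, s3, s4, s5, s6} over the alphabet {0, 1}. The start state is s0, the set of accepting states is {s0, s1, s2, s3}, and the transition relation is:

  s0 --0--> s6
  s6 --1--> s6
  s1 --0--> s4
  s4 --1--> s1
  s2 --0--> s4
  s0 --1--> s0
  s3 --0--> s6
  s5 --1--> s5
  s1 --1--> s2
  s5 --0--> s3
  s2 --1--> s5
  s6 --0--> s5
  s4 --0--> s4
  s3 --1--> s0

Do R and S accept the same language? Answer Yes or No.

The string 00 is accepted by R but rejected by S.
So L(R) ≠ L(S).

No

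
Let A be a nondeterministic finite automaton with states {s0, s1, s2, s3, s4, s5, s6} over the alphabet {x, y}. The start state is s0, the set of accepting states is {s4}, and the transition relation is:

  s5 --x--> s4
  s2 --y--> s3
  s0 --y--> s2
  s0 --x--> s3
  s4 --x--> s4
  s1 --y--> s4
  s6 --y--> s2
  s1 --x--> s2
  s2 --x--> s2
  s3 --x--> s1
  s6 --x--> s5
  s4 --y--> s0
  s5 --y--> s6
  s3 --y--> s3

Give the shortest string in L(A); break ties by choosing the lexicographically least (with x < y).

xxy

A breadth-first search from s0 reaches an accepting state first via the path s0 → s3 → s1 → s4 on input xxy.
No string of length < 3 is accepted (BFS exhausts all shorter strings without reaching an accepting state), and xxy is the lexicographically least accepting string of length 3.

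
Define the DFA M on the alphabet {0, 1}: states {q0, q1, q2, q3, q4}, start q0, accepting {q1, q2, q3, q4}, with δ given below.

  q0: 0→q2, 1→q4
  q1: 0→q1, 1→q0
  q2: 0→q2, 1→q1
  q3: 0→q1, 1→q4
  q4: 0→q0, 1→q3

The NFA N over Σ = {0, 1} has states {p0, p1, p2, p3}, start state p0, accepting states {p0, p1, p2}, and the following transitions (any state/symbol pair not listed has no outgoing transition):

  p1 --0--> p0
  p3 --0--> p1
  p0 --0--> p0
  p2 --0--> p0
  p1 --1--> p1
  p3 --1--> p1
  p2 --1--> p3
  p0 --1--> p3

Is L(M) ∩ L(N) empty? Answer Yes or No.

No

The string 0 is accepted by both M and N.
Hence L(M) ∩ L(N) ≠ ∅.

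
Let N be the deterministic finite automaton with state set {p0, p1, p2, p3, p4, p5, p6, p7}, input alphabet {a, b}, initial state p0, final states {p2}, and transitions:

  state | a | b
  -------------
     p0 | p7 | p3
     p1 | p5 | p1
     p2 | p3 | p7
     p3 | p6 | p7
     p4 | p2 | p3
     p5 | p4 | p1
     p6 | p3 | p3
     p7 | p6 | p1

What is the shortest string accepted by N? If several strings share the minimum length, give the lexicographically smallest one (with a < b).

abaaa

A breadth-first search from p0 reaches an accepting state first via the path p0 → p7 → p1 → p5 → p4 → p2 on input abaaa.
No string of length < 5 is accepted (BFS exhausts all shorter strings without reaching an accepting state), and abaaa is the lexicographically least accepting string of length 5.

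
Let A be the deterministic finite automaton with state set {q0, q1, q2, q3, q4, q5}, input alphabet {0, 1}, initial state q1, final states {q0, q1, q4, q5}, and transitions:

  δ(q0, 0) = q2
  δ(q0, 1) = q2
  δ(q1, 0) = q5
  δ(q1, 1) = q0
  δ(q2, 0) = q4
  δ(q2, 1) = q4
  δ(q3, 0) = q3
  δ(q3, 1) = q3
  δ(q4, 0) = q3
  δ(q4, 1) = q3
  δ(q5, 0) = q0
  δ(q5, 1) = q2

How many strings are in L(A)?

14

The useful subgraph on states {q0, q1, q2, q4, q5} is acyclic, so L(A) is finite; the longest accepting path visits 5 useful states, giving maximum string length 4.
Counting accepting paths from q1 by length: 1 of length 0, 2 of length 1, 1 of length 2, 6 of length 3, 4 of length 4. Total 14.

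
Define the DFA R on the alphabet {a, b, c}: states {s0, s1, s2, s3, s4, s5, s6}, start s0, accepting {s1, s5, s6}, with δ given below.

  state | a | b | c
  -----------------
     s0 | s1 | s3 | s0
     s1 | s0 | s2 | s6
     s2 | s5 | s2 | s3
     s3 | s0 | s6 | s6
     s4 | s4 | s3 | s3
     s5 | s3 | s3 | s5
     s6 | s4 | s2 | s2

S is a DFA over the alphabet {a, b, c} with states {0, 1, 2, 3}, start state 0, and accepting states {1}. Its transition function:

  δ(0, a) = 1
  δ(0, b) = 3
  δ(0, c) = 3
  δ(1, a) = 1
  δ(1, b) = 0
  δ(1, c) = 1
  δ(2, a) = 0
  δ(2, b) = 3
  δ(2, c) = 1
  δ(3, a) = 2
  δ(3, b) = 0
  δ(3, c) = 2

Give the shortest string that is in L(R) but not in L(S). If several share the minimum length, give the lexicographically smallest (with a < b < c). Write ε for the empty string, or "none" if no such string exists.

The string bb is accepted by R but not by S.
No shorter string lies in the difference, and bb is the lexicographically first length-2 string in L(R) \ L(S).

bb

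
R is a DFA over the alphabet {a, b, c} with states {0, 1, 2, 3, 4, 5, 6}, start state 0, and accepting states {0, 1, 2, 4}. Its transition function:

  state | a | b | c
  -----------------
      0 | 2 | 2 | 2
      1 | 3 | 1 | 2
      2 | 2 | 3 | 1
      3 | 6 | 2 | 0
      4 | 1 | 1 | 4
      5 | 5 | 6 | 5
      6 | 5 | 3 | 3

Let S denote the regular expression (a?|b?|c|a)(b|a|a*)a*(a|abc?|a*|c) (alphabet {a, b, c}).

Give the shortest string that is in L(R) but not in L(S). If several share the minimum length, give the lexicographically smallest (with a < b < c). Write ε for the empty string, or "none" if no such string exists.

abb

The string abb is accepted by R but not by S.
No shorter string lies in the difference, and abb is the lexicographically first length-3 string in L(R) \ L(S).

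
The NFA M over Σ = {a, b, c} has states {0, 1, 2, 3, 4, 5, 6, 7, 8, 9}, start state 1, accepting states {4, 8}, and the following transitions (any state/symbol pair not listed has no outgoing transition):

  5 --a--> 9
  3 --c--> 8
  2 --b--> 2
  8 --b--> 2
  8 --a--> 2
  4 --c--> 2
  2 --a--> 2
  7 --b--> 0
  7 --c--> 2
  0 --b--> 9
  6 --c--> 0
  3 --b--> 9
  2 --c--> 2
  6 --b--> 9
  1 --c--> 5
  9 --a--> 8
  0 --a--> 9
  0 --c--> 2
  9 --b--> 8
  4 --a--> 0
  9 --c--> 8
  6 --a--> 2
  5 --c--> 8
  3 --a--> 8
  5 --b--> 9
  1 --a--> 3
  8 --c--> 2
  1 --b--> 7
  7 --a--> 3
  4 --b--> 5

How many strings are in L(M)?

23

The useful subgraph on states {0, 1, 3, 5, 7, 8, 9} is acyclic, so L(M) is finite; the longest accepting path visits 5 useful states, giving maximum string length 4.
Counting accepting paths from 1 by length: 3 of length 2, 11 of length 3, 9 of length 4. Total 23.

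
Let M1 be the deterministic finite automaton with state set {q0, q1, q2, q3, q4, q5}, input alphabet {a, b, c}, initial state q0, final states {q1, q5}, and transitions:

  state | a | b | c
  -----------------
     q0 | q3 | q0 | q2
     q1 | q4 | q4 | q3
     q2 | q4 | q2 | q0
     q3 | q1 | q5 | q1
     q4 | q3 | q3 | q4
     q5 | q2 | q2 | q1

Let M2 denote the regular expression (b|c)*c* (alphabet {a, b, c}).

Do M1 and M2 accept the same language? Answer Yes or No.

No

The string aa is accepted by M1 but rejected by M2.
So L(M1) ≠ L(M2).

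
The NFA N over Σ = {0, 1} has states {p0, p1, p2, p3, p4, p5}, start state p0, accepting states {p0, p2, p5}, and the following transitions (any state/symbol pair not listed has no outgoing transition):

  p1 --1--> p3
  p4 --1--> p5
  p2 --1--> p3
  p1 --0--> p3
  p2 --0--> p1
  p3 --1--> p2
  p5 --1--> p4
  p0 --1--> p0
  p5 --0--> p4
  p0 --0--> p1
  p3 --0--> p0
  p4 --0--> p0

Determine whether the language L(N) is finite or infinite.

infinite

State p0 is reachable from the start and can reach an accepting state, and it lies on the cycle p0 → p0.
Traversing that cycle any number of times yields accepted strings of unbounded length, so the language is infinite.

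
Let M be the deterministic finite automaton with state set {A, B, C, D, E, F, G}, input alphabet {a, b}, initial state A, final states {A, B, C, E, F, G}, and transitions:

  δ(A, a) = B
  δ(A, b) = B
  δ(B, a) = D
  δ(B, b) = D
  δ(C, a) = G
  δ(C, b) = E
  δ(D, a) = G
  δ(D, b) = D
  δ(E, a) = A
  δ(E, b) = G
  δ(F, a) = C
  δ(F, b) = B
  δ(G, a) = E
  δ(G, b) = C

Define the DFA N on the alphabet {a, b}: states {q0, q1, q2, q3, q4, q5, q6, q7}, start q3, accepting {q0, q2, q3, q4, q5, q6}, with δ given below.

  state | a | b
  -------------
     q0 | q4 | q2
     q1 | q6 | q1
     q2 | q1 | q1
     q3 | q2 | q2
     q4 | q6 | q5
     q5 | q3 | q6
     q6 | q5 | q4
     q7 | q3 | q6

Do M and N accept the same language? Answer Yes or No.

Exploring the product automaton M × N from the start pair (A, q3), following both machines on each input symbol, reaches 6 state pairs: (A, q3), (B, q2), (D, q1), (G, q6), (E, q5), (C, q4).
M accepts in {A, B, C, E, F, G} and N accepts in {q0, q2, q3, q4, q5, q6}. In every reachable pair the two components are either both accepting — (A, q3), (B, q2), (G, q6), (E, q5), (C, q4) — or both non-accepting, so no string is accepted by exactly one of the machines: L(M) \ L(N) and L(N) \ L(M) are both empty.
Hence every string is accepted by M iff it is accepted by N, and the two languages coincide.

Yes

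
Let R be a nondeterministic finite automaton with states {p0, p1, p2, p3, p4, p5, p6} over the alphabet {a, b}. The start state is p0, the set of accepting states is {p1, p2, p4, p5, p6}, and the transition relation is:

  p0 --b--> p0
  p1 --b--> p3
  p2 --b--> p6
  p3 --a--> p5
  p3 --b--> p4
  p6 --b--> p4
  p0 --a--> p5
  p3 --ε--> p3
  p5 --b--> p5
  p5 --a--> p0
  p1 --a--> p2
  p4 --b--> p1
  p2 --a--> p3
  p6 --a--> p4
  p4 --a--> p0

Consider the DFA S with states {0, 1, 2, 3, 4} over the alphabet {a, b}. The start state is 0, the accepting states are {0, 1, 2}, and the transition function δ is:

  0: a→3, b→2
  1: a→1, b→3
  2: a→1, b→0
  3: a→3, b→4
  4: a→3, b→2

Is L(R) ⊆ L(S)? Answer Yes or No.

No

The string a is in L(R) but not in L(S).
So L(R) ⊄ L(S).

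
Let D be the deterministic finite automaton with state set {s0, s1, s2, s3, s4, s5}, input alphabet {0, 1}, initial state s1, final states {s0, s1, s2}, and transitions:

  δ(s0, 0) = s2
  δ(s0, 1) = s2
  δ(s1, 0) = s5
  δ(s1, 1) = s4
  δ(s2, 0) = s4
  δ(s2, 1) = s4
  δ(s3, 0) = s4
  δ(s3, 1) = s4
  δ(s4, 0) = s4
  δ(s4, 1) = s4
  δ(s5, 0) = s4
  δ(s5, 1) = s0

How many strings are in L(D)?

4

The useful subgraph on states {s0, s1, s2, s5} is acyclic, so L(D) is finite; the longest accepting path visits 4 useful states, giving maximum string length 3.
Counting accepting paths from s1 by length: 1 of length 0, 1 of length 2, 2 of length 3. Total 4.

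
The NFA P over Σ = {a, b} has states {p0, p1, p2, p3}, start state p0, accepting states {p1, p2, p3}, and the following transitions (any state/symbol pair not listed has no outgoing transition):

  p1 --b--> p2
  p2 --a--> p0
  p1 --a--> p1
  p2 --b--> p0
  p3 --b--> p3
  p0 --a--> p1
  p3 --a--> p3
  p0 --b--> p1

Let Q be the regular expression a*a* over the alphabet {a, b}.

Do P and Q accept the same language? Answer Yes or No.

The string b is accepted by P but rejected by Q.
So L(P) ≠ L(Q).

No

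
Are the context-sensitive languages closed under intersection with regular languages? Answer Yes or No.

Every regular language is context-sensitive, and context-sensitive languages are closed under intersection (an LBA runs the DFA check and then the LBA for L on the same linear tape).
So the context-sensitive languages are closed under intersection with a regular language.

Yes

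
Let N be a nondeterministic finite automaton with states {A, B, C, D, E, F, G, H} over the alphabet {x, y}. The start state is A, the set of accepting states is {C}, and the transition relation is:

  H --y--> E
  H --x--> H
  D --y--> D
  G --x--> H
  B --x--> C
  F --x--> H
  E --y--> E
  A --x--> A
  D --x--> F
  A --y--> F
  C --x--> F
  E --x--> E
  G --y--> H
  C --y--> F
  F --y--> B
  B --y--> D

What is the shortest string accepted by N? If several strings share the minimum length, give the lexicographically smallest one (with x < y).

A breadth-first search from A reaches an accepting state first via the path A → F → B → C on input yyx.
No string of length < 3 is accepted (BFS exhausts all shorter strings without reaching an accepting state), and yyx is the lexicographically least accepting string of length 3.

yyx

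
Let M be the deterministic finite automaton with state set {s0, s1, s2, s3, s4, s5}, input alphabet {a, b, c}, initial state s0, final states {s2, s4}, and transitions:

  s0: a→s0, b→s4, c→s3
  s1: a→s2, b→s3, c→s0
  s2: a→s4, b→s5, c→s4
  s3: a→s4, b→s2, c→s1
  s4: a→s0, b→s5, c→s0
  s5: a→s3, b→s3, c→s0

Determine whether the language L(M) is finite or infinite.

State s0 is reachable from the start and can reach an accepting state, and it lies on the cycle s0 → s0.
Traversing that cycle any number of times yields accepted strings of unbounded length, so the language is infinite.

infinite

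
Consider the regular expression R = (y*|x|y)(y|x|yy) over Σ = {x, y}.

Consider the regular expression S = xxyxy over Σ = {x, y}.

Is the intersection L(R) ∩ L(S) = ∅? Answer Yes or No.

Converting the expression R to a DFA (subset construction, then merging equivalent states) gives the minimal DFA with states {r0, r1, r2, r3, r4, r5}, start state r0, accepting states {r1, r2, r3, r4} and transitions r0: x→r1, y→r2; r1: x→r3, y→r4; r2: x→r3, y→r2; r3: x→r5, y→r5; r4: x→r5, y→r3; r5: x→r5, y→r5.
Converting the expression S to a DFA (subset construction, then merging equivalent states) gives the minimal DFA with states {s0, s1, s2, s3, s4, s5, s6}, start state s0, accepting states {s6} and transitions s0: x→s1, y→s2; s1: x→s3, y→s2; s2: x→s2, y→s2; s3: x→s2, y→s4; s4: x→s5, y→s2; s5: x→s2, y→s6; s6: x→s2, y→s2.
Exploring the product automaton R × S from the start pair (r0, s0), following both machines on each input symbol, reaches 10 state pairs: (r0, s0), (r1, s1), (r2, s2), (r3, s3), (r4, s2), (r3, s2), (r5, s2), (r5, s4), (r5, s5), (r5, s6).
R accepts in {r1, r2, r3, r4} and S accepts in {s6}; no reachable pair has both components accepting, so no string drives both machines to acceptance simultaneously and L(R) ∩ L(S) = ∅.
So no string is accepted by both, and the intersection is empty.

Yes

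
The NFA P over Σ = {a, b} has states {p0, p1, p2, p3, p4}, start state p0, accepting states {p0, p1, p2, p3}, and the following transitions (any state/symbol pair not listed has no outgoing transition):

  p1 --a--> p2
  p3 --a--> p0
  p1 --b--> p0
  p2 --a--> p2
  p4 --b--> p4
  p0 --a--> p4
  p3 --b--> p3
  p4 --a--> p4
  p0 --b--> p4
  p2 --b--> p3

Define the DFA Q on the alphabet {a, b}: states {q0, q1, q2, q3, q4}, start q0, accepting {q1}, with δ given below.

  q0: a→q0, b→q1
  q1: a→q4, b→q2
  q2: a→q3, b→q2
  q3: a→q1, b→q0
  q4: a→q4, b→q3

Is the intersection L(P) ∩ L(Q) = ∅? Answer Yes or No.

Yes

Exploring the product automaton P × Q from the start pair (p0, q0), following both machines on each input symbol, reaches 6 state pairs: (p0, q0), (p4, q0), (p4, q1), (p4, q4), (p4, q2), (p4, q3).
P accepts in {p0, p1, p2, p3} and Q accepts in {q1}; no reachable pair has both components accepting, so no string drives both machines to acceptance simultaneously and L(P) ∩ L(Q) = ∅.
So no string is accepted by both, and the intersection is empty.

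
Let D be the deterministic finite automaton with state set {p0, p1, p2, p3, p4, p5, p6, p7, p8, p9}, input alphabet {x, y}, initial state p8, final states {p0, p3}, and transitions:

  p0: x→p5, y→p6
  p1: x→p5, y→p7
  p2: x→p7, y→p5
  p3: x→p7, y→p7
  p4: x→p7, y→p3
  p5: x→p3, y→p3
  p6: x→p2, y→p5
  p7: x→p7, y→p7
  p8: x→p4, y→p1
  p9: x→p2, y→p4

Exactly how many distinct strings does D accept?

3

The useful subgraph on states {p1, p3, p4, p5, p8} is acyclic, so L(D) is finite; the longest accepting path visits 4 useful states, giving maximum string length 3.
Counting accepting paths from p8 by length: 1 of length 2, 2 of length 3. Total 3.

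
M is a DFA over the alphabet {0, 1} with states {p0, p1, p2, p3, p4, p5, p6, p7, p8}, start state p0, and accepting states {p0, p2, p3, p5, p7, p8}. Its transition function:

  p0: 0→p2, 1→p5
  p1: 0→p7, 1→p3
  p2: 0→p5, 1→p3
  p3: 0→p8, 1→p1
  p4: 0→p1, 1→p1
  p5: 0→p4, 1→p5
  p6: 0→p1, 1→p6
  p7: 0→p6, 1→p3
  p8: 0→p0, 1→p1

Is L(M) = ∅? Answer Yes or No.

No

The empty string ε is accepted: the run p0 ends in the accepting state p0.
Since at least one string is accepted, L(M) is not empty.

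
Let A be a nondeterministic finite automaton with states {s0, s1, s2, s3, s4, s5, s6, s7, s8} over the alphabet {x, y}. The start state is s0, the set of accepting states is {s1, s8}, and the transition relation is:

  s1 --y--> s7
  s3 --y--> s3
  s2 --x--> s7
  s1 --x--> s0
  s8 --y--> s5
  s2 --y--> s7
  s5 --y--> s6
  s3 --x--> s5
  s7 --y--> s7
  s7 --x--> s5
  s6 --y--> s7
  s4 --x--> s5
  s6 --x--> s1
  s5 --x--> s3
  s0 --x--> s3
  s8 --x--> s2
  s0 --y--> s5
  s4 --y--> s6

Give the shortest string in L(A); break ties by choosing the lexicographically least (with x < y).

A breadth-first search from s0 reaches an accepting state first via the path s0 → s5 → s6 → s1 on input yyx.
No string of length < 3 is accepted (BFS exhausts all shorter strings without reaching an accepting state), and yyx is the lexicographically least accepting string of length 3.

yyx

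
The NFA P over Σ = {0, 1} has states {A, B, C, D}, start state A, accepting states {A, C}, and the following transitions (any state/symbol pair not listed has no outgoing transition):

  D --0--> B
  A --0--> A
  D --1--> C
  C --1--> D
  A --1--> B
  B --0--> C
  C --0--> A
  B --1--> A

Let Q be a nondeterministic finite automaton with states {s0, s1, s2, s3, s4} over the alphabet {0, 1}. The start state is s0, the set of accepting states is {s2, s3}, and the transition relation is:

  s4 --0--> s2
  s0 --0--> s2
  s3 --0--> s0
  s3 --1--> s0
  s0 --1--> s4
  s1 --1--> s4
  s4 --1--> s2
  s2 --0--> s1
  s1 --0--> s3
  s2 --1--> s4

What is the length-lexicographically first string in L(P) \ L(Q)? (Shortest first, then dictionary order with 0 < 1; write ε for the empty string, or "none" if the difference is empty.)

ε

The empty string ε is accepted by P but not by Q.
Since ε is the unique shortest string, it is the required witness.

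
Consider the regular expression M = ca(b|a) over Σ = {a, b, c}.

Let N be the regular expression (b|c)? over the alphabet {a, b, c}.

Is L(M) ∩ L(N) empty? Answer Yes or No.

Yes

Converting the expression M to a DFA (subset construction, then merging equivalent states) gives the minimal DFA with states {m0, m1, m2, m3, m4}, start state m0, accepting states {m4} and transitions m0: a→m1, b→m1, c→m2; m1: a→m1, b→m1, c→m1; m2: a→m3, b→m1, c→m1; m3: a→m4, b→m4, c→m1; m4: a→m1, b→m1, c→m1.
Converting the expression N to a DFA (subset construction, then merging equivalent states) gives the minimal DFA with states {n0, n1, n2}, start state n0, accepting states {n0, n2} and transitions n0: a→n1, b→n2, c→n2; n1: a→n1, b→n1, c→n1; n2: a→n1, b→n1, c→n1.
Exploring the product automaton M × N from the start pair (m0, n0), following both machines on each input symbol, reaches 6 state pairs: (m0, n0), (m1, n1), (m1, n2), (m2, n2), (m3, n1), (m4, n1).
M accepts in {m4} and N accepts in {n0, n2}; no reachable pair has both components accepting, so no string drives both machines to acceptance simultaneously and L(M) ∩ L(N) = ∅.
So no string is accepted by both, and the intersection is empty.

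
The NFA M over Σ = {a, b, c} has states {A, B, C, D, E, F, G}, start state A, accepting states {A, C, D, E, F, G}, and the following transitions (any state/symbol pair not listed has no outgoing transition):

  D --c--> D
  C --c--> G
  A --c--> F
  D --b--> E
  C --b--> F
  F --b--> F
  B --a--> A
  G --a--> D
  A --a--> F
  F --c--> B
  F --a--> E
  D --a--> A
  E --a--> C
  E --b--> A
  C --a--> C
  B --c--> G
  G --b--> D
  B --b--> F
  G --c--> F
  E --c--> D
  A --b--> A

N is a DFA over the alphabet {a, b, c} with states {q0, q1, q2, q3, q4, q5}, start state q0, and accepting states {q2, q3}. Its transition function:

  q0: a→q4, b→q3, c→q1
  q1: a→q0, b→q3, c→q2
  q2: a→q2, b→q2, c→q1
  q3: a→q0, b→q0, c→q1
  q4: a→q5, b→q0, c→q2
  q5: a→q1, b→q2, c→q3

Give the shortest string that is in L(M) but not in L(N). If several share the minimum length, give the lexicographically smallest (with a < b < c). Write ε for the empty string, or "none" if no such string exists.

The empty string ε is accepted by M but not by N.
Since ε is the unique shortest string, it is the required witness.

ε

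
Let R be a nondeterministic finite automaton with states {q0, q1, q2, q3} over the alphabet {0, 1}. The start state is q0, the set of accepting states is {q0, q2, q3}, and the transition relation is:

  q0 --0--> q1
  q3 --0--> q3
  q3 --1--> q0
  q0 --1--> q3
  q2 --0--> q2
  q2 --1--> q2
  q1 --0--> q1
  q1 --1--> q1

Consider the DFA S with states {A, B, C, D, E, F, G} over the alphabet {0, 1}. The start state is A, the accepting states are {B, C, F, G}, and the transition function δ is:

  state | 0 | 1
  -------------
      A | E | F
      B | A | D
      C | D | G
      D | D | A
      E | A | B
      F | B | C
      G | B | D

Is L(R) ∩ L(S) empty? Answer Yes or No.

The string 1 is accepted by both R and S.
Hence L(R) ∩ L(S) ≠ ∅.

No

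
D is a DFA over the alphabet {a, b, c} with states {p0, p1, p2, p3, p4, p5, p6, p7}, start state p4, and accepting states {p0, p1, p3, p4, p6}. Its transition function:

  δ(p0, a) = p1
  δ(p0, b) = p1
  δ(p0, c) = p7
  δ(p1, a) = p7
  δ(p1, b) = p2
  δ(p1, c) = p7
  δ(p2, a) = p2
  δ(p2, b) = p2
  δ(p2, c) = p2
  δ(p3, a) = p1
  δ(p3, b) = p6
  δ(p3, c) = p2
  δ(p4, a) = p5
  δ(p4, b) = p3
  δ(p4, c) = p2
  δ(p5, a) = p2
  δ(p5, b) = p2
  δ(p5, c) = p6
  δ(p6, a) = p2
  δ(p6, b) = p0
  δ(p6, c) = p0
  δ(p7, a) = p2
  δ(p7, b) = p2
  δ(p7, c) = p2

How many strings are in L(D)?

17

The useful subgraph on states {p0, p1, p3, p4, p5, p6} is acyclic, so L(D) is finite; the longest accepting path visits 5 useful states, giving maximum string length 4.
Counting accepting paths from p4 by length: 1 of length 0, 1 of length 1, 3 of length 2, 4 of length 3, 8 of length 4. Total 17.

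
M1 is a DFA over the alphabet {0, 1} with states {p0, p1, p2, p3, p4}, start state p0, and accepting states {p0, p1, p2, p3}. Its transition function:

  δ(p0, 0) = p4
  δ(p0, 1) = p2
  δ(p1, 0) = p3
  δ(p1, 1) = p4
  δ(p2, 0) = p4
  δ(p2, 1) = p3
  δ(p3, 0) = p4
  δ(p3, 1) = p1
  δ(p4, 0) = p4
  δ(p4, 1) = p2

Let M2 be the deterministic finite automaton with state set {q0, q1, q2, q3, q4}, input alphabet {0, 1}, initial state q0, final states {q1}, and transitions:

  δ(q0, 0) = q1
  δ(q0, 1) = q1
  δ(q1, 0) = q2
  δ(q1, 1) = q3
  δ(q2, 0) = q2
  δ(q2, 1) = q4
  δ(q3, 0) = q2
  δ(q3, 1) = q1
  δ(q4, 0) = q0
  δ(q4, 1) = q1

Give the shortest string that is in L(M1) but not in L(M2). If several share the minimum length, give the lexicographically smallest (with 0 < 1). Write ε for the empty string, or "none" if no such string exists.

The empty string ε is accepted by M1 but not by M2.
Since ε is the unique shortest string, it is the required witness.

ε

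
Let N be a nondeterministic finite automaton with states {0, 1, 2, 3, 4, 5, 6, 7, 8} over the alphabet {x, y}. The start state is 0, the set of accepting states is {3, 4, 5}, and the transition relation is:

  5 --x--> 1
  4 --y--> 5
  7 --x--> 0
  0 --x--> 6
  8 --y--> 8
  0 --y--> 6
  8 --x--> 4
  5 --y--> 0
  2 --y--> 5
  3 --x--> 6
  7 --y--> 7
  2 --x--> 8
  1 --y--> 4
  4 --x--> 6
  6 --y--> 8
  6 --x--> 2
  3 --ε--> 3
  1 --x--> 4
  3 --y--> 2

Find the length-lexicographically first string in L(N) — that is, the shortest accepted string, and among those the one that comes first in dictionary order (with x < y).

A breadth-first search from 0 reaches an accepting state first via the path 0 → 6 → 2 → 5 on input xxy.
No string of length < 3 is accepted (BFS exhausts all shorter strings without reaching an accepting state), and xxy is the lexicographically least accepting string of length 3.

xxy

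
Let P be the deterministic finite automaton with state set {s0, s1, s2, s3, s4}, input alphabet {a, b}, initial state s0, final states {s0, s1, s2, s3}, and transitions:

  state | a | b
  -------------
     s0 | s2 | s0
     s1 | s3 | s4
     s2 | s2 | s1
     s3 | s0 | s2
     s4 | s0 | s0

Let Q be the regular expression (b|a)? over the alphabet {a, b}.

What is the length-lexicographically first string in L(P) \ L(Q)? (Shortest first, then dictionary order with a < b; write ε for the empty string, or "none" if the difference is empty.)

aa

The string aa is accepted by P but not by Q.
No shorter string lies in the difference, and aa is the lexicographically first length-2 string in L(P) \ L(Q).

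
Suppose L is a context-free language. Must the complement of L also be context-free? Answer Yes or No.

No

CFLs are closed under union, so if they were also closed under complement they would be closed under intersection by De Morgan (L₁ ∩ L₂ is the complement of the union of the complements). But {aⁿbⁿcᵐ} ∩ {aᵐbⁿcⁿ} = {aⁿbⁿcⁿ} is not context-free although both operands are.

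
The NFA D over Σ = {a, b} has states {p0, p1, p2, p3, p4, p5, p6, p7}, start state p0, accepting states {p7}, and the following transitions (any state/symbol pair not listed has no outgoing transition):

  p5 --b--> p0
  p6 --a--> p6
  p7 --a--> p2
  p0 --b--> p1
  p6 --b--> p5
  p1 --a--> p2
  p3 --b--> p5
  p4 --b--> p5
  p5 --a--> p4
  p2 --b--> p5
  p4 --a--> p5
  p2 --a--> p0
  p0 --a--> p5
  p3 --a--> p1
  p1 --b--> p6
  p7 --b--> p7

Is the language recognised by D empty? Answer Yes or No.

The states reachable from the start state are {p0, p1, p2, p4, p5, p6}.
None of the accepting states {p7} is reachable, so no string is accepted and L(D) = ∅.

Yes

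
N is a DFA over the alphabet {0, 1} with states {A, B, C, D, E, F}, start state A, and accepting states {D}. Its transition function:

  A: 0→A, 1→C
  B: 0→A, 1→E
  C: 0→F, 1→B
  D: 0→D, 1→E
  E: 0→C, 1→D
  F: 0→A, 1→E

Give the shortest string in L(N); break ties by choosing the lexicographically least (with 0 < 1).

A breadth-first search from A reaches an accepting state first via the path A → C → F → E → D on input 1011.
No string of length < 4 is accepted (BFS exhausts all shorter strings without reaching an accepting state), and 1011 is the lexicographically least accepting string of length 4.

1011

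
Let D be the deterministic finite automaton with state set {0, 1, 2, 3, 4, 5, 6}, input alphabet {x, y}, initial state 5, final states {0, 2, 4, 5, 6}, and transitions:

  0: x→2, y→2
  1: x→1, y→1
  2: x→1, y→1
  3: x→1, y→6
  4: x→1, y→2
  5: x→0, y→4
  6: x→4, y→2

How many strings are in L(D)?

6

The useful subgraph on states {0, 2, 4, 5} is acyclic, so L(D) is finite; the longest accepting path visits 3 useful states, giving maximum string length 2.
Counting accepting paths from 5 by length: 1 of length 0, 2 of length 1, 3 of length 2. Total 6.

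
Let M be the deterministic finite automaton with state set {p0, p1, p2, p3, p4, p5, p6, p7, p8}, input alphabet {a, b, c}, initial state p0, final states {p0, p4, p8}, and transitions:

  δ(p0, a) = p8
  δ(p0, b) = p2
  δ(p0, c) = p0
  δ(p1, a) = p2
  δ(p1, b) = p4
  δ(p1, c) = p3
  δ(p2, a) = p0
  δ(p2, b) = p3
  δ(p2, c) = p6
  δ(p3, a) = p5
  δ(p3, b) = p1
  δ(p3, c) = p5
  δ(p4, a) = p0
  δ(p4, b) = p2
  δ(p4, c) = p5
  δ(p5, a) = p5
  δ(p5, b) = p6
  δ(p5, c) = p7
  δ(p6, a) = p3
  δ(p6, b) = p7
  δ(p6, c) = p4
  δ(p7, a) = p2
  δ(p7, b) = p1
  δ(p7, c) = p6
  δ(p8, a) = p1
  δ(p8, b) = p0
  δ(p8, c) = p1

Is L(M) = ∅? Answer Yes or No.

The empty string ε is accepted: the run p0 ends in the accepting state p0.
Since at least one string is accepted, L(M) is not empty.

No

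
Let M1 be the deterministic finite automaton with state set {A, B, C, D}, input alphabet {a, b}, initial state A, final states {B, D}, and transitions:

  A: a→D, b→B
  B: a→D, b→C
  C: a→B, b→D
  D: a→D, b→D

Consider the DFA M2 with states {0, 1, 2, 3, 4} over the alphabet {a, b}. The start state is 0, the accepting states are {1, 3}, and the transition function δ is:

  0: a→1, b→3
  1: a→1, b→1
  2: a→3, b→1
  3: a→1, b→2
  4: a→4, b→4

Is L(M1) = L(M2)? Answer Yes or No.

Yes

Exploring the product automaton M1 × M2 from the start pair (A, 0), following both machines on each input symbol, reaches 4 state pairs: (A, 0), (D, 1), (B, 3), (C, 2).
M1 accepts in {B, D} and M2 accepts in {1, 3}. In every reachable pair the two components are either both accepting — (D, 1), (B, 3) — or both non-accepting, so no string is accepted by exactly one of the machines: L(M1) \ L(M2) and L(M2) \ L(M1) are both empty.
Hence every string is accepted by M1 iff it is accepted by M2, and the two languages coincide.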